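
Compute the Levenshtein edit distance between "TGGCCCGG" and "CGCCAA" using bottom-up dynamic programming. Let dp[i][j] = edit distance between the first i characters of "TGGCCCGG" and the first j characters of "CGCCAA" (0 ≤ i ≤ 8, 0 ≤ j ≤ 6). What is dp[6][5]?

   ''  C  G  C  C  A  A
''  0  1  2  3  4  5  6
 T  1  1  2  3  4  5  6
 G  2  2  1  2  3  4  5
 G  3  3  2  2  3  4  5
 C  4  3  3  2  2  3  4
 C  5  4  4  3  2  3  4
 C  6  5  5  4  3  3  4
 G  7  6  5  5  4  4  4
 G  8  7  6  6  5  5  5

3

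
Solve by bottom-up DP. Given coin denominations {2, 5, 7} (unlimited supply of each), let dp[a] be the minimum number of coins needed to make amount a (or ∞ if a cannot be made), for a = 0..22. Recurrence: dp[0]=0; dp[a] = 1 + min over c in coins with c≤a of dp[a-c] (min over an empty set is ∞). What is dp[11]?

3

 a  0  1  2  3  4  5  6  7  8  9 10 11 12 13 14 15 16 17 18 19 20 21 22
dp  0  -  1  -  2  1  3  1  4  2  2  3  2  4  2  3  3  3  4  3  4  3  4
(- denotes ∞ / unreachable)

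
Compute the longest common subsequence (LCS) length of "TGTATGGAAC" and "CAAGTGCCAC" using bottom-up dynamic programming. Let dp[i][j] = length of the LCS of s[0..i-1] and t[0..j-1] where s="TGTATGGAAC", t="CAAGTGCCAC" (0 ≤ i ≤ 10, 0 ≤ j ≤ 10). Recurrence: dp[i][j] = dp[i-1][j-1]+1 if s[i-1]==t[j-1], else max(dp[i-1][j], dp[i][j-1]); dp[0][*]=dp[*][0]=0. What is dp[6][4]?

2

   ''  C  A  A  G  T  G  C  C  A  C
''  0  0  0  0  0  0  0  0  0  0  0
 T  0  0  0  0  0  1  1  1  1  1  1
 G  0  0  0  0  1  1  2  2  2  2  2
 T  0  0  0  0  1  2  2  2  2  2  2
 A  0  0  1  1  1  2  2  2  2  3  3
 T  0  0  1  1  1  2  2  2  2  3  3
 G  0  0  1  1  2  2  3  3  3  3  3
 G  0  0  1  1  2  2  3  3  3  3  3
 A  0  0  1  2  2  2  3  3  3  4  4
 A  0  0  1  2  2  2  3  3  3  4  4
 C  0  1  1  2  2  2  3  4  4  4  5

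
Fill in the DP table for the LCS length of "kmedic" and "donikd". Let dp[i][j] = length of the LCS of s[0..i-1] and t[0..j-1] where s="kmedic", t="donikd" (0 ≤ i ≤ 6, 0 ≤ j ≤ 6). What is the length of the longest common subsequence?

2

   ''  d  o  n  i  k  d
''  0  0  0  0  0  0  0
 k  0  0  0  0  0  1  1
 m  0  0  0  0  0  1  1
 e  0  0  0  0  0  1  1
 d  0  1  1  1  1  1  2
 i  0  1  1  1  2  2  2
 c  0  1  1  1  2  2  2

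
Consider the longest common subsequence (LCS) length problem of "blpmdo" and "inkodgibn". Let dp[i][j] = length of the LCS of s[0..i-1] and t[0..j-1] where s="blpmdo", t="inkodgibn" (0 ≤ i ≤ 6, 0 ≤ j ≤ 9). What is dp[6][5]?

1

   ''  i  n  k  o  d  g  i  b  n
''  0  0  0  0  0  0  0  0  0  0
 b  0  0  0  0  0  0  0  0  1  1
 l  0  0  0  0  0  0  0  0  1  1
 p  0  0  0  0  0  0  0  0  1  1
 m  0  0  0  0  0  0  0  0  1  1
 d  0  0  0  0  0  1  1  1  1  1
 o  0  0  0  0  1  1  1  1  1  1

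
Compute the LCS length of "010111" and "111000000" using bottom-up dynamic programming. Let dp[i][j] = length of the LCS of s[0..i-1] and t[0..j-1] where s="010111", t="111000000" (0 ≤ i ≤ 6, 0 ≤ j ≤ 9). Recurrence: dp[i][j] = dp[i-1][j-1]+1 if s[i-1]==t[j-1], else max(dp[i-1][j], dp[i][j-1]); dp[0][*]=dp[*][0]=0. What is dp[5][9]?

3

   ''  1  1  1  0  0  0  0  0  0
''  0  0  0  0  0  0  0  0  0  0
 0  0  0  0  0  1  1  1  1  1  1
 1  0  1  1  1  1  1  1  1  1  1
 0  0  1  1  1  2  2  2  2  2  2
 1  0  1  2  2  2  2  2  2  2  2
 1  0  1  2  3  3  3  3  3  3  3
 1  0  1  2  3  3  3  3  3  3  3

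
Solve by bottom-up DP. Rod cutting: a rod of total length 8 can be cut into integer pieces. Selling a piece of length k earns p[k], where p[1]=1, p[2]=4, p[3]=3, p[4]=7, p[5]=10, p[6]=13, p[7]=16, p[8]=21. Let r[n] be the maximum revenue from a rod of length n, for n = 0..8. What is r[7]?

16

   n    0    1    2    3    4    5    6    7    8
r[n]    0    1    4    5    8   10   13   16   21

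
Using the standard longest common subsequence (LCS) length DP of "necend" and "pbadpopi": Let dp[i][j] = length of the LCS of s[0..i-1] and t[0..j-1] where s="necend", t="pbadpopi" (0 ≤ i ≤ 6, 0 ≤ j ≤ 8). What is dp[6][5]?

1

   ''  p  b  a  d  p  o  p  i
''  0  0  0  0  0  0  0  0  0
 n  0  0  0  0  0  0  0  0  0
 e  0  0  0  0  0  0  0  0  0
 c  0  0  0  0  0  0  0  0  0
 e  0  0  0  0  0  0  0  0  0
 n  0  0  0  0  0  0  0  0  0
 d  0  0  0  0  1  1  1  1  1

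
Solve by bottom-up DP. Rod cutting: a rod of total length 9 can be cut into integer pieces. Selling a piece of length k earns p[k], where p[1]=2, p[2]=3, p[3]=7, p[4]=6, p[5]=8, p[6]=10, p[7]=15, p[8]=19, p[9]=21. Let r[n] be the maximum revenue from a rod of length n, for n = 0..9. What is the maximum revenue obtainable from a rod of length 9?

   n    0    1    2    3    4    5    6    7    8    9
r[n]    0    2    4    7    9   11   14   16   19   21

21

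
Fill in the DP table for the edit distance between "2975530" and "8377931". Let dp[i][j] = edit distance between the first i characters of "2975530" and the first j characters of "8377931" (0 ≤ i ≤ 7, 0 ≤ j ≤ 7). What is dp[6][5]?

   ''  8  3  7  7  9  3  1
''  0  1  2  3  4  5  6  7
 2  1  1  2  3  4  5  6  7
 9  2  2  2  3  4  4  5  6
 7  3  3  3  2  3  4  5  6
 5  4  4  4  3  3  4  5  6
 5  5  5  5  4  4  4  5  6
 3  6  6  5  5  5  5  4  5
 0  7  7  6  6  6  6  5  5

5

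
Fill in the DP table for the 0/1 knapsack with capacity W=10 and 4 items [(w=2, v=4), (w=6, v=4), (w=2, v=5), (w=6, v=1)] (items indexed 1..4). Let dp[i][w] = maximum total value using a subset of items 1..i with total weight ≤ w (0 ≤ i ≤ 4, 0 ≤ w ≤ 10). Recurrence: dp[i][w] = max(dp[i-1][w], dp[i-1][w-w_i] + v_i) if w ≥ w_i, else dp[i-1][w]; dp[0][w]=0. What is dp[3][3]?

i\w   0   1   2   3   4   5   6   7   8   9  10
  0   0   0   0   0   0   0   0   0   0   0   0
  1   0   0   4   4   4   4   4   4   4   4   4
  2   0   0   4   4   4   4   4   4   8   8   8
  3   0   0   5   5   9   9   9   9   9   9  13
  4   0   0   5   5   9   9   9   9   9   9  13

5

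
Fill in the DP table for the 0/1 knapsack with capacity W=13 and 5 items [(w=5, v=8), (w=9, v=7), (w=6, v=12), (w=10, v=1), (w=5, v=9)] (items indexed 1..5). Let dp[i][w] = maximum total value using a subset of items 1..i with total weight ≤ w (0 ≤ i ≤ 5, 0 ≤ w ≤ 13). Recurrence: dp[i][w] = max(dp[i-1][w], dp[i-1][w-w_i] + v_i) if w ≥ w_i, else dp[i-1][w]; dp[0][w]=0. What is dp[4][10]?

12

i\w   0   1   2   3   4   5   6   7   8   9  10  11  12  13
  0   0   0   0   0   0   0   0   0   0   0   0   0   0   0
  1   0   0   0   0   0   8   8   8   8   8   8   8   8   8
  2   0   0   0   0   0   8   8   8   8   8   8   8   8   8
  3   0   0   0   0   0   8  12  12  12  12  12  20  20  20
  4   0   0   0   0   0   8  12  12  12  12  12  20  20  20
  5   0   0   0   0   0   9  12  12  12  12  17  21  21  21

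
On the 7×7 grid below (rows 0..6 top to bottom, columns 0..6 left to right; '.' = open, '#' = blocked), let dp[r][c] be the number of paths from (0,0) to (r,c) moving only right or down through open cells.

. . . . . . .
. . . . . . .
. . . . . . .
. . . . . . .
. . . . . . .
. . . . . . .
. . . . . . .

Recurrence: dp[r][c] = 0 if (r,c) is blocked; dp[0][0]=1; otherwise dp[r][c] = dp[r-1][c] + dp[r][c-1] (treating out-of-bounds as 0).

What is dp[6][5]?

462

r\c   0   1   2   3   4   5   6
  0   1   1   1   1   1   1   1
  1   1   2   3   4   5   6   7
  2   1   3   6  10  15  21  28
  3   1   4  10  20  35  56  84
  4   1   5  15  35  70 126 210
  5   1   6  21  56 126 252 462
  6   1   7  28  84 210 462 924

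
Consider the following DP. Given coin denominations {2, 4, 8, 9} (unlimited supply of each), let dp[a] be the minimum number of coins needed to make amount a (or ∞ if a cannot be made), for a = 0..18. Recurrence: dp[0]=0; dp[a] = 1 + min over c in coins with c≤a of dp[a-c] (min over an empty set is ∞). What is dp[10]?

2

 a  0  1  2  3  4  5  6  7  8  9 10 11 12 13 14 15 16 17 18
dp  0  -  1  -  1  -  2  -  1  1  2  2  2  2  3  3  2  2  2
(- denotes ∞ / unreachable)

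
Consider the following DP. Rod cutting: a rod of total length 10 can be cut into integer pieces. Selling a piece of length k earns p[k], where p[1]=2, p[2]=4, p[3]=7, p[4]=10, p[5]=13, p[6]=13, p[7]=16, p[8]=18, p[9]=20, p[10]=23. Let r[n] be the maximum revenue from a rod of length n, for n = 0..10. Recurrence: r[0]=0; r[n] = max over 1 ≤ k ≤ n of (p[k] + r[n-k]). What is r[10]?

   n    0    1    2    3    4    5    6    7    8    9   10
r[n]    0    2    4    7   10   13   15   17   20   23   26

26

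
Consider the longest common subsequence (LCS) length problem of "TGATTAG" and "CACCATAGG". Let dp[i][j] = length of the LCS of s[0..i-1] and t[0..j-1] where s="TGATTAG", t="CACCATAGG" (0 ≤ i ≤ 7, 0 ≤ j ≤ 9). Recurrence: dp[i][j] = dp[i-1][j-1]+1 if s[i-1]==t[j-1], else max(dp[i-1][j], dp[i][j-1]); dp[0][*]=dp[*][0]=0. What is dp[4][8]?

   ''  C  A  C  C  A  T  A  G  G
''  0  0  0  0  0  0  0  0  0  0
 T  0  0  0  0  0  0  1  1  1  1
 G  0  0  0  0  0  0  1  1  2  2
 A  0  0  1  1  1  1  1  2  2  2
 T  0  0  1  1  1  1  2  2  2  2
 T  0  0  1  1  1  1  2  2  2  2
 A  0  0  1  1  1  2  2  3  3  3
 G  0  0  1  1  1  2  2  3  4  4

2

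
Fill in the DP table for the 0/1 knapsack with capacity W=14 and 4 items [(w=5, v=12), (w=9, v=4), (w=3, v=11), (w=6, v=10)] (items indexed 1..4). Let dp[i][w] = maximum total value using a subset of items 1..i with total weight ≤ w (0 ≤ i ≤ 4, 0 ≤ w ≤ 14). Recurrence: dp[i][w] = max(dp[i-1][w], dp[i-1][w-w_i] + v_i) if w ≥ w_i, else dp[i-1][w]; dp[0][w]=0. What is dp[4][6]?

12

i\w   0   1   2   3   4   5   6   7   8   9  10  11  12  13  14
  0   0   0   0   0   0   0   0   0   0   0   0   0   0   0   0
  1   0   0   0   0   0  12  12  12  12  12  12  12  12  12  12
  2   0   0   0   0   0  12  12  12  12  12  12  12  12  12  16
  3   0   0   0  11  11  12  12  12  23  23  23  23  23  23  23
  4   0   0   0  11  11  12  12  12  23  23  23  23  23  23  33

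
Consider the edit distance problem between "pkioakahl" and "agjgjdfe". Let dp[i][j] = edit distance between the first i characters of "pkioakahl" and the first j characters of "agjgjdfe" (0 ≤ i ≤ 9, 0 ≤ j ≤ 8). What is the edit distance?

   ''  a  g  j  g  j  d  f  e
''  0  1  2  3  4  5  6  7  8
 p  1  1  2  3  4  5  6  7  8
 k  2  2  2  3  4  5  6  7  8
 i  3  3  3  3  4  5  6  7  8
 o  4  4  4  4  4  5  6  7  8
 a  5  4  5  5  5  5  6  7  8
 k  6  5  5  6  6  6  6  7  8
 a  7  6  6  6  7  7  7  7  8
 h  8  7  7  7  7  8  8  8  8
 l  9  8  8  8  8  8  9  9  9

9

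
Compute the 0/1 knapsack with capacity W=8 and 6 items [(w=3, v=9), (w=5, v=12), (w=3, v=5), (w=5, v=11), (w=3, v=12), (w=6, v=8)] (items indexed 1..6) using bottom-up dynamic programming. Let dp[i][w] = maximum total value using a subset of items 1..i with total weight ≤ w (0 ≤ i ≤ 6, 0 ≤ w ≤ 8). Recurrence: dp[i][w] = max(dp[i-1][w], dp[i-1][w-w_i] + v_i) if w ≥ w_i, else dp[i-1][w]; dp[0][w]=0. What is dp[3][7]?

14

i\w   0   1   2   3   4   5   6   7   8
  0   0   0   0   0   0   0   0   0   0
  1   0   0   0   9   9   9   9   9   9
  2   0   0   0   9   9  12  12  12  21
  3   0   0   0   9   9  12  14  14  21
  4   0   0   0   9   9  12  14  14  21
  5   0   0   0  12  12  12  21  21  24
  6   0   0   0  12  12  12  21  21  24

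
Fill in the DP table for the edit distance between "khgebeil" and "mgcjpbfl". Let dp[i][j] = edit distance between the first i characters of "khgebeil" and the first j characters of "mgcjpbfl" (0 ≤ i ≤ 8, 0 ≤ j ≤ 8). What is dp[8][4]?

   ''  m  g  c  j  p  b  f  l
''  0  1  2  3  4  5  6  7  8
 k  1  1  2  3  4  5  6  7  8
 h  2  2  2  3  4  5  6  7  8
 g  3  3  2  3  4  5  6  7  8
 e  4  4  3  3  4  5  6  7  8
 b  5  5  4  4  4  5  5  6  7
 e  6  6  5  5  5  5  6  6  7
 i  7  7  6  6  6  6  6  7  7
 l  8  8  7  7  7  7  7  7  7

7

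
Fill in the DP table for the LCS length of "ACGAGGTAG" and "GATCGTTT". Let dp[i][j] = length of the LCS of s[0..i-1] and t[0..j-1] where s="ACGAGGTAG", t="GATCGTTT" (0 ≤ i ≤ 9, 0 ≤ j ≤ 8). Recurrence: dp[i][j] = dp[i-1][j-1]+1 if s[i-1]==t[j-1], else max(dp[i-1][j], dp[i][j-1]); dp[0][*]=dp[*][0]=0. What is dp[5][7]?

3

   ''  G  A  T  C  G  T  T  T
''  0  0  0  0  0  0  0  0  0
 A  0  0  1  1  1  1  1  1  1
 C  0  0  1  1  2  2  2  2  2
 G  0  1  1  1  2  3  3  3  3
 A  0  1  2  2  2  3  3  3  3
 G  0  1  2  2  2  3  3  3  3
 G  0  1  2  2  2  3  3  3  3
 T  0  1  2  3  3  3  4  4  4
 A  0  1  2  3  3  3  4  4  4
 G  0  1  2  3  3  4  4  4  4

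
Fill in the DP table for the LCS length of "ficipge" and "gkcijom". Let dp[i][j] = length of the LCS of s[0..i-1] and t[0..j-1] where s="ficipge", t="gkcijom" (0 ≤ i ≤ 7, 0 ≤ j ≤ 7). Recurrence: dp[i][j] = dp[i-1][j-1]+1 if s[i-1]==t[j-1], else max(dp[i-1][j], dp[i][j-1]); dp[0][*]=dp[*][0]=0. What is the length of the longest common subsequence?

2

   ''  g  k  c  i  j  o  m
''  0  0  0  0  0  0  0  0
 f  0  0  0  0  0  0  0  0
 i  0  0  0  0  1  1  1  1
 c  0  0  0  1  1  1  1  1
 i  0  0  0  1  2  2  2  2
 p  0  0  0  1  2  2  2  2
 g  0  1  1  1  2  2  2  2
 e  0  1  1  1  2  2  2  2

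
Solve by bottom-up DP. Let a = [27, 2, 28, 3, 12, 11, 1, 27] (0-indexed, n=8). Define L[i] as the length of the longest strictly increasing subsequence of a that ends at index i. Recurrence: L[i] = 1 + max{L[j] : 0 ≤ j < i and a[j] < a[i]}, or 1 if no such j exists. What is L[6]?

   i    0    1    2    3    4    5    6    7
a[i]   27    2   28    3   12   11    1   27
L[i]    1    1    2    2    3    3    1    4

1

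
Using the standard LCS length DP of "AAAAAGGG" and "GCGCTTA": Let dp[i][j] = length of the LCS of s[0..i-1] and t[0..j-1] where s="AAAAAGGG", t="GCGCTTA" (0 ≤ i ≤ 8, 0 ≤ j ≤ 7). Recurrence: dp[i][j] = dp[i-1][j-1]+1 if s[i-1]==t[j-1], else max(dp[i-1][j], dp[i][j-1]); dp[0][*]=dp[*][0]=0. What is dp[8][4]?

2

   ''  G  C  G  C  T  T  A
''  0  0  0  0  0  0  0  0
 A  0  0  0  0  0  0  0  1
 A  0  0  0  0  0  0  0  1
 A  0  0  0  0  0  0  0  1
 A  0  0  0  0  0  0  0  1
 A  0  0  0  0  0  0  0  1
 G  0  1  1  1  1  1  1  1
 G  0  1  1  2  2  2  2  2
 G  0  1  1  2  2  2  2  2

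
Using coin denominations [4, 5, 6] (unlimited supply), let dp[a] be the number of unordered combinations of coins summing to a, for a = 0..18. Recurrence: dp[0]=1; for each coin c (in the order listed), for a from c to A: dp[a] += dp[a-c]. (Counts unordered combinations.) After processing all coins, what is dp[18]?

3

after  coin     0     1     2     3     4     5     6     7     8     9    10    11    12    13    14    15    16    17    18
          4     1     0     0     0     1     0     0     0     1     0     0     0     1     0     0     0     1     0     0
          5     1     0     0     0     1     1     0     0     1     1     1     0     1     1     1     1     1     1     1
          6     1     0     0     0     1     1     1     0     1     1     2     1     2     1     2     2     3     2     3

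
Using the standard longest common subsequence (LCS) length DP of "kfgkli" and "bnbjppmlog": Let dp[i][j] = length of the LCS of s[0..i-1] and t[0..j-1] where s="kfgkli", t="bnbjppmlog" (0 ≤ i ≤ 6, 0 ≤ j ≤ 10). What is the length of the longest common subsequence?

1

   ''  b  n  b  j  p  p  m  l  o  g
''  0  0  0  0  0  0  0  0  0  0  0
 k  0  0  0  0  0  0  0  0  0  0  0
 f  0  0  0  0  0  0  0  0  0  0  0
 g  0  0  0  0  0  0  0  0  0  0  1
 k  0  0  0  0  0  0  0  0  0  0  1
 l  0  0  0  0  0  0  0  0  1  1  1
 i  0  0  0  0  0  0  0  0  1  1  1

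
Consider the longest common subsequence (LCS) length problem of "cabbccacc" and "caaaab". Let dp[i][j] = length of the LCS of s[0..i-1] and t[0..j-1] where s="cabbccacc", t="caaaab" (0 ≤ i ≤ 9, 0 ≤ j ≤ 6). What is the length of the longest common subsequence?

   ''  c  a  a  a  a  b
''  0  0  0  0  0  0  0
 c  0  1  1  1  1  1  1
 a  0  1  2  2  2  2  2
 b  0  1  2  2  2  2  3
 b  0  1  2  2  2  2  3
 c  0  1  2  2  2  2  3
 c  0  1  2  2  2  2  3
 a  0  1  2  3  3  3  3
 c  0  1  2  3  3  3  3
 c  0  1  2  3  3  3  3

3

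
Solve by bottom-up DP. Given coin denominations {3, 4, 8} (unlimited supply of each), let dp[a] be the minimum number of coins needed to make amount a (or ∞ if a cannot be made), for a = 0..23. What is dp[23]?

4

 a  0  1  2  3  4  5  6  7  8  9 10 11 12 13 14 15 16 17 18 19 20 21 22 23
dp  0  -  -  1  1  -  2  2  1  3  3  2  2  4  3  3  2  4  4  3  3  5  4  4
(- denotes ∞ / unreachable)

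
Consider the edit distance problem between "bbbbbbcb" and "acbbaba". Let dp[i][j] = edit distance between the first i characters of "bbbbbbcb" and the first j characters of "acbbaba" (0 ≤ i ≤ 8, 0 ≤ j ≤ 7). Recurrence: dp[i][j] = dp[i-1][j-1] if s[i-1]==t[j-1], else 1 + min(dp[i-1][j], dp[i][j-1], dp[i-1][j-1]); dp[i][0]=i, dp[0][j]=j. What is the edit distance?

   ''  a  c  b  b  a  b  a
''  0  1  2  3  4  5  6  7
 b  1  1  2  2  3  4  5  6
 b  2  2  2  2  2  3  4  5
 b  3  3  3  2  2  3  3  4
 b  4  4  4  3  2  3  3  4
 b  5  5  5  4  3  3  3  4
 b  6  6  6  5  4  4  3  4
 c  7  7  6  6  5  5  4  4
 b  8  8  7  6  6  6  5  5

5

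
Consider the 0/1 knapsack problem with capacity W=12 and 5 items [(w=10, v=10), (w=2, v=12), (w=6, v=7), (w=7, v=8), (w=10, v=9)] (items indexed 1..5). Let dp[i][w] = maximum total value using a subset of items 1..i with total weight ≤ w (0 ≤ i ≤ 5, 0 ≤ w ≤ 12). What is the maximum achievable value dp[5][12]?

22

i\w   0   1   2   3   4   5   6   7   8   9  10  11  12
  0   0   0   0   0   0   0   0   0   0   0   0   0   0
  1   0   0   0   0   0   0   0   0   0   0  10  10  10
  2   0   0  12  12  12  12  12  12  12  12  12  12  22
  3   0   0  12  12  12  12  12  12  19  19  19  19  22
  4   0   0  12  12  12  12  12  12  19  20  20  20  22
  5   0   0  12  12  12  12  12  12  19  20  20  20  22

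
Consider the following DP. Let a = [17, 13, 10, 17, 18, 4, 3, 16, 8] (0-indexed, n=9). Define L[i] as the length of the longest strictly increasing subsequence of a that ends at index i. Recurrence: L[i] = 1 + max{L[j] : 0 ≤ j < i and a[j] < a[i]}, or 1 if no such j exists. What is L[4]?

   i    0    1    2    3    4    5    6    7    8
a[i]   17   13   10   17   18    4    3   16    8
L[i]    1    1    1    2    3    1    1    2    2

3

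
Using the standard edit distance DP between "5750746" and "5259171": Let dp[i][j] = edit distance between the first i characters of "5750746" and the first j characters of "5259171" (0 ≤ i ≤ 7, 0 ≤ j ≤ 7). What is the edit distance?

5

   ''  5  2  5  9  1  7  1
''  0  1  2  3  4  5  6  7
 5  1  0  1  2  3  4  5  6
 7  2  1  1  2  3  4  4  5
 5  3  2  2  1  2  3  4  5
 0  4  3  3  2  2  3  4  5
 7  5  4  4  3  3  3  3  4
 4  6  5  5  4  4  4  4  4
 6  7  6  6  5  5  5  5  5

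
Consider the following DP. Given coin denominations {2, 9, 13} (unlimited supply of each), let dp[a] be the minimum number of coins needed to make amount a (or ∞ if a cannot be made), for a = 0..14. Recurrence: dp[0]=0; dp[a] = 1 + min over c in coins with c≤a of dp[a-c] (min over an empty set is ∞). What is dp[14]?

 a  0  1  2  3  4  5  6  7  8  9 10 11 12 13 14
dp  0  -  1  -  2  -  3  -  4  1  5  2  6  1  7
(- denotes ∞ / unreachable)

7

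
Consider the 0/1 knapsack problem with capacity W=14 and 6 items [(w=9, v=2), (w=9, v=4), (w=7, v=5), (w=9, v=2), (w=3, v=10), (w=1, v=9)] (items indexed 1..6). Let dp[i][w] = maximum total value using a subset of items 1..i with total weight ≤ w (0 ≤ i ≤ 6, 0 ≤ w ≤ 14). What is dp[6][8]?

i\w   0   1   2   3   4   5   6   7   8   9  10  11  12  13  14
  0   0   0   0   0   0   0   0   0   0   0   0   0   0   0   0
  1   0   0   0   0   0   0   0   0   0   2   2   2   2   2   2
  2   0   0   0   0   0   0   0   0   0   4   4   4   4   4   4
  3   0   0   0   0   0   0   0   5   5   5   5   5   5   5   5
  4   0   0   0   0   0   0   0   5   5   5   5   5   5   5   5
  5   0   0   0  10  10  10  10  10  10  10  15  15  15  15  15
  6   0   9   9  10  19  19  19  19  19  19  19  24  24  24  24

19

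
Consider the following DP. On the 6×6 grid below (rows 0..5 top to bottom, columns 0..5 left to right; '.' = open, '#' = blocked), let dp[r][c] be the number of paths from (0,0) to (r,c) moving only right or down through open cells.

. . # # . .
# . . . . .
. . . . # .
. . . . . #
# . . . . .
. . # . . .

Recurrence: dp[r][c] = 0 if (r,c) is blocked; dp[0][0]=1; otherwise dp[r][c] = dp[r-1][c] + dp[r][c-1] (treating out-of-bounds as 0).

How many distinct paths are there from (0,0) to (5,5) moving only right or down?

r\c   0   1   2   3   4   5
  0   1   1   0   0   0   0
  1   0   1   1   1   1   1
  2   0   1   2   3   0   1
  3   0   1   3   6   6   0
  4   0   1   4  10  16  16
  5   0   1   0  10  26  42

42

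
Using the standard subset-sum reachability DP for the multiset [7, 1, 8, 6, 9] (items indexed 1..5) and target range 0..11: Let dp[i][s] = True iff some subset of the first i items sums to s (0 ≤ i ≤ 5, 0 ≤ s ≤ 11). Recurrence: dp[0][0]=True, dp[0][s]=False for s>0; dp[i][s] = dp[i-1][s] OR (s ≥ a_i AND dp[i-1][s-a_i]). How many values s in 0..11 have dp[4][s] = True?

i\s   0   1   2   3   4   5   6   7   8   9  10  11
  0   T   F   F   F   F   F   F   F   F   F   F   F
  1   T   F   F   F   F   F   F   T   F   F   F   F
  2   T   T   F   F   F   F   F   T   T   F   F   F
  3   T   T   F   F   F   F   F   T   T   T   F   F
  4   T   T   F   F   F   F   T   T   T   T   F   F
  5   T   T   F   F   F   F   T   T   T   T   T   F

6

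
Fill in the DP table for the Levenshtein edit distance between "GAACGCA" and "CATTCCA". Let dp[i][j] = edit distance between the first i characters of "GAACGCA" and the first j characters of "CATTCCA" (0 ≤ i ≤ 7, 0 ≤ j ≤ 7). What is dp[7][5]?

5

   ''  C  A  T  T  C  C  A
''  0  1  2  3  4  5  6  7
 G  1  1  2  3  4  5  6  7
 A  2  2  1  2  3  4  5  6
 A  3  3  2  2  3  4  5  5
 C  4  3  3  3  3  3  4  5
 G  5  4  4  4  4  4  4  5
 C  6  5  5  5  5  4  4  5
 A  7  6  5  6  6  5  5  4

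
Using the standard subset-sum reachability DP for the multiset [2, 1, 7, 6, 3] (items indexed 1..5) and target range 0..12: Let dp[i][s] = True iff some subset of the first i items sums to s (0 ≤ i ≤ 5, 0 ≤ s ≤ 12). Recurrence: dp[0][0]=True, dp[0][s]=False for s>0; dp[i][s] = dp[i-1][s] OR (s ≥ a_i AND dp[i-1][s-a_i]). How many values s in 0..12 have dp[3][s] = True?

i\s   0   1   2   3   4   5   6   7   8   9  10  11  12
  0   T   F   F   F   F   F   F   F   F   F   F   F   F
  1   T   F   T   F   F   F   F   F   F   F   F   F   F
  2   T   T   T   T   F   F   F   F   F   F   F   F   F
  3   T   T   T   T   F   F   F   T   T   T   T   F   F
  4   T   T   T   T   F   F   T   T   T   T   T   F   F
  5   T   T   T   T   T   T   T   T   T   T   T   T   T

8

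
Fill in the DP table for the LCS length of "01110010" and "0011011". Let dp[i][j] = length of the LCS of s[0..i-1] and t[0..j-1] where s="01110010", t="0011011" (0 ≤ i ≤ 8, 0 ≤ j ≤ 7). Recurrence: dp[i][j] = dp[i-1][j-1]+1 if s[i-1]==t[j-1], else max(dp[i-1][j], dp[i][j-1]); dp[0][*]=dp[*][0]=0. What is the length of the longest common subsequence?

   ''  0  0  1  1  0  1  1
''  0  0  0  0  0  0  0  0
 0  0  1  1  1  1  1  1  1
 1  0  1  1  2  2  2  2  2
 1  0  1  1  2  3  3  3  3
 1  0  1  1  2  3  3  4  4
 0  0  1  2  2  3  4  4  4
 0  0  1  2  2  3  4  4  4
 1  0  1  2  3  3  4  5  5
 0  0  1  2  3  3  4  5  5

5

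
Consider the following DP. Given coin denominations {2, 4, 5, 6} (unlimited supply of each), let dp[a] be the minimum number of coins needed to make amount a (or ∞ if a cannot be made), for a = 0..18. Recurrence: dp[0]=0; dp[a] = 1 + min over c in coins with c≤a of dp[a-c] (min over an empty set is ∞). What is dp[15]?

 a  0  1  2  3  4  5  6  7  8  9 10 11 12 13 14 15 16 17 18
dp  0  -  1  -  1  1  1  2  2  2  2  2  2  3  3  3  3  3  3
(- denotes ∞ / unreachable)

3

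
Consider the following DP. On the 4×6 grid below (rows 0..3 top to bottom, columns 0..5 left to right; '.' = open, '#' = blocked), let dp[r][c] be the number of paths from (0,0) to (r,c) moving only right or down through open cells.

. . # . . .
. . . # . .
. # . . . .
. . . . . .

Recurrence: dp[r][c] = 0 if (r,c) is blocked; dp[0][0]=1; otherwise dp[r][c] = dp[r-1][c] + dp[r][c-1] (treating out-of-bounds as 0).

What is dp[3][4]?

7

r\c   0   1   2   3   4   5
  0   1   1   0   0   0   0
  1   1   2   2   0   0   0
  2   1   0   2   2   2   2
  3   1   1   3   5   7   9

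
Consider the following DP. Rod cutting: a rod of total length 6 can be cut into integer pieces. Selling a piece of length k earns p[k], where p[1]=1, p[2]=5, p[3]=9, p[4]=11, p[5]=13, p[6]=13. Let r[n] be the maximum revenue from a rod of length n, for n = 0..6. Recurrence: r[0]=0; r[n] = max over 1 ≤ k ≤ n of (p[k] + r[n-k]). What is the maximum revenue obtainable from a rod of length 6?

   n    0    1    2    3    4    5    6
r[n]    0    1    5    9   11   14   18

18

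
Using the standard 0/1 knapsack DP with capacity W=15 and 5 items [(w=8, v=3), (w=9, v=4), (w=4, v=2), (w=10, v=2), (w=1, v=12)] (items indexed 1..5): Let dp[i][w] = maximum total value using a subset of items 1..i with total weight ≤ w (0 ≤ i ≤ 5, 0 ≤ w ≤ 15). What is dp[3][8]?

i\w   0   1   2   3   4   5   6   7   8   9  10  11  12  13  14  15
  0   0   0   0   0   0   0   0   0   0   0   0   0   0   0   0   0
  1   0   0   0   0   0   0   0   0   3   3   3   3   3   3   3   3
  2   0   0   0   0   0   0   0   0   3   4   4   4   4   4   4   4
  3   0   0   0   0   2   2   2   2   3   4   4   4   5   6   6   6
  4   0   0   0   0   2   2   2   2   3   4   4   4   5   6   6   6
  5   0  12  12  12  12  14  14  14  14  15  16  16  16  17  18  18

3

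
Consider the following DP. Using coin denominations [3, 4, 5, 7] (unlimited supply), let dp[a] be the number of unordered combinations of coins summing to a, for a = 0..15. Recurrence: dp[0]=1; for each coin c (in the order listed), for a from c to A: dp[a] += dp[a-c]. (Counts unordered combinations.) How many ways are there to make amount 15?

6

after  coin     0     1     2     3     4     5     6     7     8     9    10    11    12    13    14    15
          3     1     0     0     1     0     0     1     0     0     1     0     0     1     0     0     1
          4     1     0     0     1     1     0     1     1     1     1     1     1     2     1     1     2
          5     1     0     0     1     1     1     1     1     2     2     2     2     3     3     3     4
          7     1     0     0     1     1     1     1     2     2     2     3     3     4     4     5     6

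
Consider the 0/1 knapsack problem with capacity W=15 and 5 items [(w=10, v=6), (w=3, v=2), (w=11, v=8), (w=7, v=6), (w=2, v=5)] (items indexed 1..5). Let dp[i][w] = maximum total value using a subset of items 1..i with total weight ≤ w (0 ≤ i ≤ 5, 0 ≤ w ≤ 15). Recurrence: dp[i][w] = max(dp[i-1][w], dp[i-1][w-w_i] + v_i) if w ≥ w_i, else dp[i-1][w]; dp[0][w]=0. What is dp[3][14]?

10

i\w   0   1   2   3   4   5   6   7   8   9  10  11  12  13  14  15
  0   0   0   0   0   0   0   0   0   0   0   0   0   0   0   0   0
  1   0   0   0   0   0   0   0   0   0   0   6   6   6   6   6   6
  2   0   0   0   2   2   2   2   2   2   2   6   6   6   8   8   8
  3   0   0   0   2   2   2   2   2   2   2   6   8   8   8  10  10
  4   0   0   0   2   2   2   2   6   6   6   8   8   8   8  10  10
  5   0   0   5   5   5   7   7   7   7  11  11  11  13  13  13  13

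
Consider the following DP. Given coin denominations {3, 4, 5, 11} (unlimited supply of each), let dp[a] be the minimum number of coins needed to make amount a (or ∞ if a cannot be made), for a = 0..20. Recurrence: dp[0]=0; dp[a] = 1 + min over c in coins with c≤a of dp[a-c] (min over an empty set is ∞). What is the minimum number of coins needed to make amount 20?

3

 a  0  1  2  3  4  5  6  7  8  9 10 11 12 13 14 15 16 17 18 19 20
dp  0  -  -  1  1  1  2  2  2  2  2  1  3  3  2  2  2  3  3  3  3
(- denotes ∞ / unreachable)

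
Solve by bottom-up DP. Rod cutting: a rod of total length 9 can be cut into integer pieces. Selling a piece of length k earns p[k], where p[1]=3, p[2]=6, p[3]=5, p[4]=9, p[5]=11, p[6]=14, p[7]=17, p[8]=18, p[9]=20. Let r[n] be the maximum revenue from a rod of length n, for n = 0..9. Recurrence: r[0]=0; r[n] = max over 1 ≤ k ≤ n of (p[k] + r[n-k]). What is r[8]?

   n    0    1    2    3    4    5    6    7    8    9
r[n]    0    3    6    9   12   15   18   21   24   27

24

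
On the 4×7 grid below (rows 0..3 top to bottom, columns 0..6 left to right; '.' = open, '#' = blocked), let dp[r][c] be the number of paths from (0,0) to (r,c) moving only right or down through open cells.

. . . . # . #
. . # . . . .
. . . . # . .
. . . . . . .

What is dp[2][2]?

3

r\c   0   1   2   3   4   5   6
  0   1   1   1   1   0   0   0
  1   1   2   0   1   1   1   1
  2   1   3   3   4   0   1   2
  3   1   4   7  11  11  12  14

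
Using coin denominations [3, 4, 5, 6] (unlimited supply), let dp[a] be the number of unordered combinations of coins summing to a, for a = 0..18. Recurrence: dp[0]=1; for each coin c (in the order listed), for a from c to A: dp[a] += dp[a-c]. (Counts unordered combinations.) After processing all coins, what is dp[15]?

7

after  coin     0     1     2     3     4     5     6     7     8     9    10    11    12    13    14    15    16    17    18
          3     1     0     0     1     0     0     1     0     0     1     0     0     1     0     0     1     0     0     1
          4     1     0     0     1     1     0     1     1     1     1     1     1     2     1     1     2     2     1     2
          5     1     0     0     1     1     1     1     1     2     2     2     2     3     3     3     4     4     4     5
          6     1     0     0     1     1     1     2     1     2     3     3     3     5     4     5     7     7     7    10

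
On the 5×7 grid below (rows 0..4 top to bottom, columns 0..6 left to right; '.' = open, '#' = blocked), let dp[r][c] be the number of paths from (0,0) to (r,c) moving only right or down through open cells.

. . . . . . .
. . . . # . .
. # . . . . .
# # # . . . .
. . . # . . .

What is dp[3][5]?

r\c   0   1   2   3   4   5   6
  0   1   1   1   1   1   1   1
  1   1   2   3   4   0   1   2
  2   1   0   3   7   7   8  10
  3   0   0   0   7  14  22  32
  4   0   0   0   0  14  36  68

22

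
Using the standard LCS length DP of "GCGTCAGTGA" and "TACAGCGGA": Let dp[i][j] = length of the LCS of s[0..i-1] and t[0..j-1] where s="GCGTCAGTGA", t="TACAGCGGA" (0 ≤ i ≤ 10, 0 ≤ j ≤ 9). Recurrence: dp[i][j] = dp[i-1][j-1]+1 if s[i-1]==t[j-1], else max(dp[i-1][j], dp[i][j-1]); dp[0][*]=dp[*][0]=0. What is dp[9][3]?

2

   ''  T  A  C  A  G  C  G  G  A
''  0  0  0  0  0  0  0  0  0  0
 G  0  0  0  0  0  1  1  1  1  1
 C  0  0  0  1  1  1  2  2  2  2
 G  0  0  0  1  1  2  2  3  3  3
 T  0  1  1  1  1  2  2  3  3  3
 C  0  1  1  2  2  2  3  3  3  3
 A  0  1  2  2  3  3  3  3  3  4
 G  0  1  2  2  3  4  4  4  4  4
 T  0  1  2  2  3  4  4  4  4  4
 G  0  1  2  2  3  4  4  5  5  5
 A  0  1  2  2  3  4  4  5  5  6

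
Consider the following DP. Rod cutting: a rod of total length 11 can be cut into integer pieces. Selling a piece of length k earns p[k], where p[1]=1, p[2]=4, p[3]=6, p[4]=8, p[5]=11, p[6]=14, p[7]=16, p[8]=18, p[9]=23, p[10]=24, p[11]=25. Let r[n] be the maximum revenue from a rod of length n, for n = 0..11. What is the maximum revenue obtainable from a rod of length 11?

   n    0    1    2    3    4    5    6    7    8    9   10   11
r[n]    0    1    4    6    8   11   14   16   18   23   24   27

27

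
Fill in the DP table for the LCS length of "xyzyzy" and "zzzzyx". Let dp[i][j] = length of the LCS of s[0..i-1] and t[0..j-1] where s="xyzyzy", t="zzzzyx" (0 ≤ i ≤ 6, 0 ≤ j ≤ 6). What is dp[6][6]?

   ''  z  z  z  z  y  x
''  0  0  0  0  0  0  0
 x  0  0  0  0  0  0  1
 y  0  0  0  0  0  1  1
 z  0  1  1  1  1  1  1
 y  0  1  1  1  1  2  2
 z  0  1  2  2  2  2  2
 y  0  1  2  2  2  3  3

3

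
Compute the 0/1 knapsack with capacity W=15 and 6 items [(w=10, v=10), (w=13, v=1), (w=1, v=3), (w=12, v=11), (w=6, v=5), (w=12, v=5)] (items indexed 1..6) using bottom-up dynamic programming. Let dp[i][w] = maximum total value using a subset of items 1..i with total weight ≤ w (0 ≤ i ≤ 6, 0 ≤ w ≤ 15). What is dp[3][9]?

i\w   0   1   2   3   4   5   6   7   8   9  10  11  12  13  14  15
  0   0   0   0   0   0   0   0   0   0   0   0   0   0   0   0   0
  1   0   0   0   0   0   0   0   0   0   0  10  10  10  10  10  10
  2   0   0   0   0   0   0   0   0   0   0  10  10  10  10  10  10
  3   0   3   3   3   3   3   3   3   3   3  10  13  13  13  13  13
  4   0   3   3   3   3   3   3   3   3   3  10  13  13  14  14  14
  5   0   3   3   3   3   3   5   8   8   8  10  13  13  14  14  14
  6   0   3   3   3   3   3   5   8   8   8  10  13  13  14  14  14

3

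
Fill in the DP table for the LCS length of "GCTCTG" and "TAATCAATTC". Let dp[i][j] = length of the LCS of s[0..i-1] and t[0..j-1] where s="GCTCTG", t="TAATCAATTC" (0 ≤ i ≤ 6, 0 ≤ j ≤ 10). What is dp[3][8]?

   ''  T  A  A  T  C  A  A  T  T  C
''  0  0  0  0  0  0  0  0  0  0  0
 G  0  0  0  0  0  0  0  0  0  0  0
 C  0  0  0  0  0  1  1  1  1  1  1
 T  0  1  1  1  1  1  1  1  2  2  2
 C  0  1  1  1  1  2  2  2  2  2  3
 T  0  1  1  1  2  2  2  2  3  3  3
 G  0  1  1  1  2  2  2  2  3  3  3

2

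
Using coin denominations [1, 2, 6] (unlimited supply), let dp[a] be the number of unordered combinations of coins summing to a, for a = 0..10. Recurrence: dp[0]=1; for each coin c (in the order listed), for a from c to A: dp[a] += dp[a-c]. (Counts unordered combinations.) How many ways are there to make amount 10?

after  coin     0     1     2     3     4     5     6     7     8     9    10
          1     1     1     1     1     1     1     1     1     1     1     1
          2     1     1     2     2     3     3     4     4     5     5     6
          6     1     1     2     2     3     3     5     5     7     7     9

9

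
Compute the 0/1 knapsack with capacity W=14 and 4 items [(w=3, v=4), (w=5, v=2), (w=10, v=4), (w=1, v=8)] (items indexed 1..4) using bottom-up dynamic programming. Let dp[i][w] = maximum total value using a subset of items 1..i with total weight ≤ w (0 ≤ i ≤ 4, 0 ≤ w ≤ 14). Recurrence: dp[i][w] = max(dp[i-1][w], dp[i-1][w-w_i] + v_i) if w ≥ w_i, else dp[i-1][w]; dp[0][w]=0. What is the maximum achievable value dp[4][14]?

i\w   0   1   2   3   4   5   6   7   8   9  10  11  12  13  14
  0   0   0   0   0   0   0   0   0   0   0   0   0   0   0   0
  1   0   0   0   4   4   4   4   4   4   4   4   4   4   4   4
  2   0   0   0   4   4   4   4   4   6   6   6   6   6   6   6
  3   0   0   0   4   4   4   4   4   6   6   6   6   6   8   8
  4   0   8   8   8  12  12  12  12  12  14  14  14  14  14  16

16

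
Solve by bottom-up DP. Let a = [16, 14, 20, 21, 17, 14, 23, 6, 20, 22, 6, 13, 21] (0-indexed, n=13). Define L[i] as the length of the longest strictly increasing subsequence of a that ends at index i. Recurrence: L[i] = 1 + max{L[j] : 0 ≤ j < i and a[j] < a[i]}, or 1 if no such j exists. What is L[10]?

   i    0    1    2    3    4    5    6    7    8    9   10   11   12
a[i]   16   14   20   21   17   14   23    6   20   22    6   13   21
L[i]    1    1    2    3    2    1    4    1    3    4    1    2    4

1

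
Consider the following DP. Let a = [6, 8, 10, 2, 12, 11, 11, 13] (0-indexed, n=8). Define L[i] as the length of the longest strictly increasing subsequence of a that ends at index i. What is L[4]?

4

   i    0    1    2    3    4    5    6    7
a[i]    6    8   10    2   12   11   11   13
L[i]    1    2    3    1    4    4    4    5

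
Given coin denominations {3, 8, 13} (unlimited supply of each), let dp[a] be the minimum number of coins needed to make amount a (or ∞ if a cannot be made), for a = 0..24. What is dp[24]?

 a  0  1  2  3  4  5  6  7  8  9 10 11 12 13 14 15 16 17 18 19 20 21 22 23 24
dp  0  -  -  1  -  -  2  -  1  3  -  2  4  1  3  5  2  4  6  3  5  2  4  6  3
(- denotes ∞ / unreachable)

3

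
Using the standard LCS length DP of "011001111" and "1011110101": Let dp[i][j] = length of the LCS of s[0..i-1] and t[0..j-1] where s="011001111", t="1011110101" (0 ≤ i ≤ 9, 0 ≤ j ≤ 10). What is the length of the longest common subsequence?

7

   ''  1  0  1  1  1  1  0  1  0  1
''  0  0  0  0  0  0  0  0  0  0  0
 0  0  0  1  1  1  1  1  1  1  1  1
 1  0  1  1  2  2  2  2  2  2  2  2
 1  0  1  1  2  3  3  3  3  3  3  3
 0  0  1  2  2  3  3  3  4  4  4  4
 0  0  1  2  2  3  3  3  4  4  5  5
 1  0  1  2  3  3  4  4  4  5  5  6
 1  0  1  2  3  4  4  5  5  5  5  6
 1  0  1  2  3  4  5  5  5  6  6  6
 1  0  1  2  3  4  5  6  6  6  6  7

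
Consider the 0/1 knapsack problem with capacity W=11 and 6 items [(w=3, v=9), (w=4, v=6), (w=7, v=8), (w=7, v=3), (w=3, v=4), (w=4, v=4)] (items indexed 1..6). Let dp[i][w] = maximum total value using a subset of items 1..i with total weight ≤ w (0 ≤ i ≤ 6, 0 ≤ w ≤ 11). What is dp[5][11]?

i\w   0   1   2   3   4   5   6   7   8   9  10  11
  0   0   0   0   0   0   0   0   0   0   0   0   0
  1   0   0   0   9   9   9   9   9   9   9   9   9
  2   0   0   0   9   9   9   9  15  15  15  15  15
  3   0   0   0   9   9   9   9  15  15  15  17  17
  4   0   0   0   9   9   9   9  15  15  15  17  17
  5   0   0   0   9   9   9  13  15  15  15  19  19
  6   0   0   0   9   9   9  13  15  15  15  19  19

19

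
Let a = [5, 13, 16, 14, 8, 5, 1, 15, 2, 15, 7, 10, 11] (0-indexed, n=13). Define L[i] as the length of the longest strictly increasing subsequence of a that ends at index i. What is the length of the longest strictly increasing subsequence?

5

   i    0    1    2    3    4    5    6    7    8    9   10   11   12
a[i]    5   13   16   14    8    5    1   15    2   15    7   10   11
L[i]    1    2    3    3    2    1    1    4    2    4    3    4    5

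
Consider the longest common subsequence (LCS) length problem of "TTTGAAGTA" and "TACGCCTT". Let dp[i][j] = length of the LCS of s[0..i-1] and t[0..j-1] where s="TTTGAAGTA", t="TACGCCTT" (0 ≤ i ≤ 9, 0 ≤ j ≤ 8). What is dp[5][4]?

   ''  T  A  C  G  C  C  T  T
''  0  0  0  0  0  0  0  0  0
 T  0  1  1  1  1  1  1  1  1
 T  0  1  1  1  1  1  1  2  2
 T  0  1  1  1  1  1  1  2  3
 G  0  1  1  1  2  2  2  2  3
 A  0  1  2  2  2  2  2  2  3
 A  0  1  2  2  2  2  2  2  3
 G  0  1  2  2  3  3  3  3  3
 T  0  1  2  2  3  3  3  4  4
 A  0  1  2  2  3  3  3  4  4

2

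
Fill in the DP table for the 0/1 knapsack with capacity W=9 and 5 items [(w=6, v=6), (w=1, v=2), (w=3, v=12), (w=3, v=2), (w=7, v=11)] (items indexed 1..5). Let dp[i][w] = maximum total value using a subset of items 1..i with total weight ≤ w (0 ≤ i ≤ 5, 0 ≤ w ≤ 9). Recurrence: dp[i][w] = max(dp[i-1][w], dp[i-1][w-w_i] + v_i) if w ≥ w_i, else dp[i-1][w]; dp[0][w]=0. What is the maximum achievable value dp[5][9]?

i\w   0   1   2   3   4   5   6   7   8   9
  0   0   0   0   0   0   0   0   0   0   0
  1   0   0   0   0   0   0   6   6   6   6
  2   0   2   2   2   2   2   6   8   8   8
  3   0   2   2  12  14  14  14  14  14  18
  4   0   2   2  12  14  14  14  16  16  18
  5   0   2   2  12  14  14  14  16  16  18

18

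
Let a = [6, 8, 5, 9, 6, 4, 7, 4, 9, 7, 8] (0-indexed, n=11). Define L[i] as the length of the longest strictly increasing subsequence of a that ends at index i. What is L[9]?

   i    0    1    2    3    4    5    6    7    8    9   10
a[i]    6    8    5    9    6    4    7    4    9    7    8
L[i]    1    2    1    3    2    1    3    1    4    3    4

3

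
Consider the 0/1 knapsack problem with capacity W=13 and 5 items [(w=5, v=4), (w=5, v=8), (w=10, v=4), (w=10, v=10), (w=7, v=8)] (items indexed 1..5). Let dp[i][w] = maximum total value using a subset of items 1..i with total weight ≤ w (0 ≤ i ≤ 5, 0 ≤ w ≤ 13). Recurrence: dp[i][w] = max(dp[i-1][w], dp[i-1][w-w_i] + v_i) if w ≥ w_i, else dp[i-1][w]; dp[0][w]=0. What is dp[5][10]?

12

i\w   0   1   2   3   4   5   6   7   8   9  10  11  12  13
  0   0   0   0   0   0   0   0   0   0   0   0   0   0   0
  1   0   0   0   0   0   4   4   4   4   4   4   4   4   4
  2   0   0   0   0   0   8   8   8   8   8  12  12  12  12
  3   0   0   0   0   0   8   8   8   8   8  12  12  12  12
  4   0   0   0   0   0   8   8   8   8   8  12  12  12  12
  5   0   0   0   0   0   8   8   8   8   8  12  12  16  16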